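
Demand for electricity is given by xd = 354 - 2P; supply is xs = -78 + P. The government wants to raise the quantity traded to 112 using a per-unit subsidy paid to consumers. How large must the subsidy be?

At x = 112, invert demand for the buyer price: Pb = (354 − 112)/2 = 121; invert supply for the seller price: Ps = (112 − (-78))/1 = 190.
The subsidy must fill the gap: s = Ps − Pb = 190 − 121 = 69.

Required subsidy s = 69 per unit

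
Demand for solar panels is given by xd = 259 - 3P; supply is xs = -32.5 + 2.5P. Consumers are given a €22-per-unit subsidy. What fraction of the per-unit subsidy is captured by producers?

Producer share = 6/11

Pre-subsidy: 259 - 3P = -32.5 + 2.5P gives P* = 53, x* = 100.
With the rebate, buyers effectively pay Pb = Ps − 22, where Ps is the price sellers receive.
Demand in terms of Ps becomes xd = 259 − 3(Ps − 22) = 325 - 3Ps. Setting this equal to supply: 325 - 3Ps = -32.5 + 2.5Ps, so Ps = 65.
Buyers pay Pb = 65 − 22 = 43; x' = -32.5 + 2.5·65 = 130.
Buyers' price falls by P* − Pb = 53 − 43 = 10; sellers' price rises by Ps − P* = 65 − 53 = 12.
So producers capture 12/22 = 6/11 of each unit of subsidy.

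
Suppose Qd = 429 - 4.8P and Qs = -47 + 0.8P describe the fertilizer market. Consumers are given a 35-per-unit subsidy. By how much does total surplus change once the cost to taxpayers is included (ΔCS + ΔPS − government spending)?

Pre-subsidy: 429 - 4.8P = -47 + 0.8P gives P* = 85, Q* = 21.
With the rebate, buyers effectively pay Pb = Ps − 35, where Ps is the price sellers receive.
Demand in terms of Ps becomes Qd = 429 − 4.8(Ps − 35) = 597 - 4.8Ps. Setting this equal to supply: 597 - 4.8Ps = -47 + 0.8Ps, so Ps = 115.
Buyers pay Pb = 115 − 35 = 80; Q' = -47 + 0.8·115 = 45.
ΔCS = ½(21 + 45)(85 − 80) = 165; ΔPS = ½(21 + 45)(115 − 85) = 990.
Government spending = 35 × 45 = 1575.
Net change = 165 + 990 − 1575 = -420. The loss equals the DWL triangle ½·35·24.

Net change in total surplus = -420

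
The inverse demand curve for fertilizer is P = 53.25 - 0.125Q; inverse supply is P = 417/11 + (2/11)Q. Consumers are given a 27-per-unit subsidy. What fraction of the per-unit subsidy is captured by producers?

Pre-subsidy: 53.25 - 0.125Q = 417/11 + (2/11)Q gives Q* = 50 and P* = 47.
With the rebate, buyers effectively pay Pb = Ps − 27, where Ps is the price sellers receive.
On the curves, Pb = 53.25 - 0.125Q and Ps = 417/11 + (2/11)Q; the wedge Ps − Pb = 27 gives 417/11 + (2/11)Q − (53.25 - 0.125Q) = 27, so Q' = 138.
Then Pb = 53.25 − 0.125·138 = 36 and Ps = 417/11 + (2/11)·138 = 63.
Buyers' price falls by P* − Pb = 47 − 36 = 11; sellers' price rises by Ps − P* = 63 − 47 = 16.
So producers capture 16/27 = 16/27 of each unit of subsidy.

Producer share = 16/27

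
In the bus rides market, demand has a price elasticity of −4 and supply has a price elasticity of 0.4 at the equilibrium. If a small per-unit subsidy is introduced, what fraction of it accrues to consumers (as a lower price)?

Consumer share = 1/11

For a small subsidy around the equilibrium, the benefit split depends on the relative slopes, which at a point are proportional to the elasticities.
Buyer share = εs/(εs + |εd|) = 0.4/(0.4 + 4) = 1/11; seller share = |εd|/(εs + |εd|) = 10/11.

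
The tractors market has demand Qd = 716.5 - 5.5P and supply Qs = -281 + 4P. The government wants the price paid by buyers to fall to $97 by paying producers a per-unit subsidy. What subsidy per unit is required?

Required subsidy s = $19 per unit

At a buyer price of 97, quantity demanded is 716.5 − 5.5·97 = 183.
Sellers supply 183 only when they receive Ps with -281 + 4·Ps = 183, i.e. Ps = 116.
s = Ps − Pb = 116 − 97 = 19.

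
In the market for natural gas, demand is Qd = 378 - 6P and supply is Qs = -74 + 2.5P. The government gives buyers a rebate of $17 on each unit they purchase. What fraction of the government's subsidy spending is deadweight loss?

DWL / government spending = 85/504

Pre-subsidy: 378 - 6P = -74 + 2.5P gives P* = 904/17, Q* = 1002/17.
With the rebate, buyers effectively pay Pb = Ps − 17, where Ps is the price sellers receive.
Demand in terms of Ps becomes Qd = 378 − 6(Ps − 17) = 480 - 6Ps. Setting this equal to supply: 480 - 6Ps = -74 + 2.5Ps, so Ps = 1108/17.
Buyers pay Pb = 1108/17 − 17 = 819/17; Q' = -74 + 2.5·(1108/17) = 1512/17.
ΔCS = ½(1002/17 + 1512/17)(904/17 − 819/17) = 6285/17; ΔPS = ½(1002/17 + 1512/17)(1108/17 − 904/17) = 15084/17.
Government spending = 17 × 1512/17 = 1512.
DWL = ½ × 17 × (1512/17 − 1002/17) = 255; fraction = 255 / 1512 = 85/504.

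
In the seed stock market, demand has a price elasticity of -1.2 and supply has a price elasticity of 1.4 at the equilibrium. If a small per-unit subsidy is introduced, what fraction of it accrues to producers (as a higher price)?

For a small subsidy around the equilibrium, the benefit split depends on the relative slopes, which at a point are proportional to the elasticities.
Buyer share = εs/(εs + |εd|) = 1.4/(1.4 + 1.2) = 7/13; seller share = |εd|/(εs + |εd|) = 6/13.
So producers capture 6/13 of the subsidy.

Producer share = 6/13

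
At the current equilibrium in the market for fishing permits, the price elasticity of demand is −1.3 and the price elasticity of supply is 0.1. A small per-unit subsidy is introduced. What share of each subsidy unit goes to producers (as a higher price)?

For a small subsidy around the equilibrium, the benefit split depends on the relative slopes, which at a point are proportional to the elasticities.
Buyer share = εs/(εs + |εd|) = 0.1/(0.1 + 1.3) = 1/14; seller share = |εd|/(εs + |εd|) = 13/14.
So producers capture 13/14 of the subsidy.

Producer share = 13/14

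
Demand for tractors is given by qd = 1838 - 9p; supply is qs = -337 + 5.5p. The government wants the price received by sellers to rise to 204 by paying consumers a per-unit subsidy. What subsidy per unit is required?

At a seller price of 204, quantity supplied is -337 + 5.5·204 = 785.
Buyers absorb 785 only when they pay pb with 1838 − 9·pb = 785, i.e. pb = 117.
s = ps − pb = 204 − 117 = 87.

Required subsidy s = 87 per unit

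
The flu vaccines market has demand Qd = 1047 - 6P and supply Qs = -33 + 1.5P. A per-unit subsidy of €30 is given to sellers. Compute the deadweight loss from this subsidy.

Deadweight loss = €540

Pre-subsidy: 1047 - 6P = -33 + 1.5P gives P* = 144, Q* = 183.
With the subsidy, sellers receive Ps = Pb + 30 for each unit, where Pb is the price buyers pay.
Supply in terms of Pb becomes Qs = -33 + 1.5(Pb + 30) = 12 + 1.5Pb. Setting this equal to demand: 1047 - 6Pb = 12 + 1.5Pb, so Pb = 138.
Sellers receive Ps = 138 + 30 = 168; Q' = 1047 − 6·138 = 219.
The subsidy expands output by 219 − 183 = 36 past the efficient level; on those units the gap between marginal cost and willingness to pay runs from 0 up to 30.
DWL = ½ × 30 × 36 = 540.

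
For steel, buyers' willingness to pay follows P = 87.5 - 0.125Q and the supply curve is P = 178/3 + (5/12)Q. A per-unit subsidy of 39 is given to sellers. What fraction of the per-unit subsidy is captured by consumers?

Pre-subsidy: 87.5 - 0.125Q = 178/3 + (5/12)Q gives Q* = 52 and P* = 81.
With the subsidy, sellers receive Ps = Pb + 39 for each unit, where Pb is the price buyers pay.
On the curves, Pb = 87.5 - 0.125Q and Ps = 178/3 + (5/12)Q; the wedge Ps − Pb = 39 gives 178/3 + (5/12)Q − (87.5 - 0.125Q) = 39, so Q' = 124.
Then Pb = 87.5 − 0.125·124 = 72 and Ps = 178/3 + (5/12)·124 = 111.
Buyers' price falls by P* − Pb = 81 − 72 = 9; sellers' price rises by Ps − P* = 111 − 81 = 30.
So consumers capture 9/39 = 3/13 of each unit of subsidy.

Consumer share = 3/13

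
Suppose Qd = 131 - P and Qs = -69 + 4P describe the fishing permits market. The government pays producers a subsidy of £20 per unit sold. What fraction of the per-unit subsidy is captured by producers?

Pre-subsidy: 131 - P = -69 + 4P gives P* = 40, Q* = 91.
With the subsidy, sellers receive Ps = Pb + 20 for each unit, where Pb is the price buyers pay.
Supply in terms of Pb becomes Qs = -69 + 4(Pb + 20) = 11 + 4Pb. Setting this equal to demand: 131 - Pb = 11 + 4Pb, so Pb = 24.
Sellers receive Ps = 24 + 20 = 44; Q' = 131 − 1·24 = 107.
Buyers' price falls by P* − Pb = 40 − 24 = 16; sellers' price rises by Ps − P* = 44 − 40 = 4.
So producers capture 4/20 = 0.2 of each unit of subsidy.

Producer share = 0.2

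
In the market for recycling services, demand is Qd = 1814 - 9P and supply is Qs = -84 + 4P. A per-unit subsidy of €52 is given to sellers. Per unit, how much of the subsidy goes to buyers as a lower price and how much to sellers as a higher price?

Pre-subsidy: 1814 - 9P = -84 + 4P gives P* = 146, Q* = 500.
With the subsidy, sellers receive Ps = Pb + 52 for each unit, where Pb is the price buyers pay.
Supply in terms of Pb becomes Qs = -84 + 4(Pb + 52) = 124 + 4Pb. Setting this equal to demand: 1814 - 9Pb = 124 + 4Pb, so Pb = 130.
Sellers receive Ps = 130 + 52 = 182; Q' = 1814 − 9·130 = 644.
Buyers' price falls by P* − Pb = 146 − 130 = 16; sellers' price rises by Ps − P* = 182 − 146 = 36.

Buyers gain €16 per unit; sellers gain €36 per unit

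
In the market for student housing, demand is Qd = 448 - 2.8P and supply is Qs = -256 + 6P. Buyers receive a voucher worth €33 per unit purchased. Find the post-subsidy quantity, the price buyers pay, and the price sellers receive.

Q' = 287; buyers pay €57.5; sellers receive €90.5

Pre-subsidy: 448 - 2.8P = -256 + 6P gives P* = 80, Q* = 224.
With the rebate, buyers effectively pay Pb = Ps − 33, where Ps is the price sellers receive.
Demand in terms of Ps becomes Qd = 448 − 2.8(Ps − 33) = 540.4 - 2.8Ps. Setting this equal to supply: 540.4 - 2.8Ps = -256 + 6Ps, so Ps = 90.5.
Buyers pay Pb = 90.5 − 33 = 57.5; Q' = -256 + 6·90.5 = 287.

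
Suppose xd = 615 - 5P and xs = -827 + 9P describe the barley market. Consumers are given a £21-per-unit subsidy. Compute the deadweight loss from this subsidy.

Pre-subsidy: 615 - 5P = -827 + 9P gives P* = 103, x* = 100.
With the rebate, buyers effectively pay Pb = Ps − 21, where Ps is the price sellers receive.
Demand in terms of Ps becomes xd = 615 − 5(Ps − 21) = 720 - 5Ps. Setting this equal to supply: 720 - 5Ps = -827 + 9Ps, so Ps = 110.5.
Buyers pay Pb = 110.5 − 21 = 89.5; x' = -827 + 9·110.5 = 167.5.
The subsidy expands output by 167.5 − 100 = 67.5 past the efficient level; on those units the gap between marginal cost and willingness to pay runs from 0 up to 21.
DWL = ½ × 21 × 67.5 = 708.75.

Deadweight loss = £708.75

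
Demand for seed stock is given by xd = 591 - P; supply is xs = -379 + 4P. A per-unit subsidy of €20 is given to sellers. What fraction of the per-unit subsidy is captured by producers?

Producer share = 0.2

Pre-subsidy: 591 - P = -379 + 4P gives P* = 194, x* = 397.
With the subsidy, sellers receive Ps = Pb + 20 for each unit, where Pb is the price buyers pay.
Supply in terms of Pb becomes xs = -379 + 4(Pb + 20) = -299 + 4Pb. Setting this equal to demand: 591 - Pb = -299 + 4Pb, so Pb = 178.
Sellers receive Ps = 178 + 20 = 198; x' = 591 − 1·178 = 413.
Buyers' price falls by P* − Pb = 194 − 178 = 16; sellers' price rises by Ps − P* = 198 − 194 = 4.
So producers capture 4/20 = 0.2 of each unit of subsidy.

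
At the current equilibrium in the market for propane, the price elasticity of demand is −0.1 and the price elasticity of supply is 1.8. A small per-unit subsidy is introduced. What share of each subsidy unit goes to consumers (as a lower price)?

For a small subsidy around the equilibrium, the benefit split depends on the relative slopes, which at a point are proportional to the elasticities.
Buyer share = εs/(εs + |εd|) = 1.8/(1.8 + 0.1) = 18/19; seller share = |εd|/(εs + |εd|) = 1/19.

Consumer share = 18/19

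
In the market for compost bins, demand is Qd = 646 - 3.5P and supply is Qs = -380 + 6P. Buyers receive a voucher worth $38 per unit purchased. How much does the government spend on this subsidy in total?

Government cost = $13376

Pre-subsidy: 646 - 3.5P = -380 + 6P gives P* = 108, Q* = 268.
With the rebate, buyers effectively pay Pb = Ps − 38, where Ps is the price sellers receive.
Demand in terms of Ps becomes Qd = 646 − 3.5(Ps − 38) = 779 - 3.5Ps. Setting this equal to supply: 779 - 3.5Ps = -380 + 6Ps, so Ps = 122.
Buyers pay Pb = 122 − 38 = 84; Q' = -380 + 6·122 = 352.
Government outlay = subsidy × quantity = 38 × 352 = 13376.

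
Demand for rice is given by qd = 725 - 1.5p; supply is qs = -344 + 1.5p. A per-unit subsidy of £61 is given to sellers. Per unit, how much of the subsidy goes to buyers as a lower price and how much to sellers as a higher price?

Pre-subsidy: 725 - 1.5p = -344 + 1.5p gives p* = 1069/3, q* = 190.5.
With the subsidy, sellers receive ps = pb + 61 for each unit, where pb is the price buyers pay.
Supply in terms of pb becomes qs = -344 + 1.5(pb + 61) = -252.5 + 1.5pb. Setting this equal to demand: 725 - 1.5pb = -252.5 + 1.5pb, so pb = 1955/6.
Sellers receive ps = 1955/6 + 61 = 2321/6; q' = 725 − 1.5·(1955/6) = 236.25.
Buyers' price falls by p* − pb = 1069/3 − 1955/6 = 30.5; sellers' price rises by ps − p* = 2321/6 − 1069/3 = 30.5.

Buyers gain £30.5 per unit; sellers gain £30.5 per unit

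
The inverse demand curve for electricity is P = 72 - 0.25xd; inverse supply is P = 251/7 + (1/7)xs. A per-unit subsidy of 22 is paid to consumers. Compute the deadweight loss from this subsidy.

Pre-subsidy: 72 - 0.25x = 251/7 + (1/7)x gives x* = 92 and P* = 49.
With the rebate, buyers effectively pay Pb = Ps − 22, where Ps is the price sellers receive.
On the curves, Pb = 72 - 0.25x and Ps = 251/7 + (1/7)x; the wedge Ps − Pb = 22 gives 251/7 + (1/7)x − (72 - 0.25x) = 22, so x' = 148.
Then Pb = 72 − 0.25·148 = 35 and Ps = 251/7 + (1/7)·148 = 57.
The subsidy expands output by 148 − 92 = 56 past the efficient level; on those units the gap between marginal cost and willingness to pay runs from 0 up to 22.
DWL = ½ × 22 × 56 = 616.

Deadweight loss = 616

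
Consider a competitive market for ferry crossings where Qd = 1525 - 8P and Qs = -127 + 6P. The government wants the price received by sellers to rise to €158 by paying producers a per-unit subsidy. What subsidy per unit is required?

Required subsidy s = €70 per unit

At a seller price of 158, quantity supplied is -127 + 6·158 = 821.
Buyers absorb 821 only when they pay Pb with 1525 − 8·Pb = 821, i.e. Pb = 88.
s = Ps − Pb = 158 − 88 = 70.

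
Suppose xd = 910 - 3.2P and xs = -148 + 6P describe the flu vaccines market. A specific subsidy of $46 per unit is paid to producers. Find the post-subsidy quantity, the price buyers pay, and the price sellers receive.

x' = 638; buyers pay $85; sellers receive $131

Pre-subsidy: 910 - 3.2P = -148 + 6P gives P* = 115, x* = 542.
With the subsidy, sellers receive Ps = Pb + 46 for each unit, where Pb is the price buyers pay.
Supply in terms of Pb becomes xs = -148 + 6(Pb + 46) = 128 + 6Pb. Setting this equal to demand: 910 - 3.2Pb = 128 + 6Pb, so Pb = 85.
Sellers receive Ps = 85 + 46 = 131; x' = 910 − 3.2·85 = 638.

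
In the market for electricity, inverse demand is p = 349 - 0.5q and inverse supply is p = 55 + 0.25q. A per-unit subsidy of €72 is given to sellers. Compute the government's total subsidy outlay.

Pre-subsidy: 349 - 0.5q = 55 + 0.25q gives q* = 392 and p* = 153.
With the subsidy, sellers receive ps = pb + 72 for each unit, where pb is the price buyers pay.
On the curves, pb = 349 - 0.5q and ps = 55 + 0.25q; the wedge ps − pb = 72 gives 55 + 0.25q − (349 - 0.5q) = 72, so q' = 488.
Then pb = 349 − 0.5·488 = 105 and ps = 55 + 0.25·488 = 177.
Government outlay = subsidy × quantity = 72 × 488 = 35136.

Government cost = €35136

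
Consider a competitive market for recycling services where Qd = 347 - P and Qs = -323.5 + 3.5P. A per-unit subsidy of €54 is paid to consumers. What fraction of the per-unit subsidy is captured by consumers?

Consumer share = 7/9

Pre-subsidy: 347 - P = -323.5 + 3.5P gives P* = 149, Q* = 198.
With the rebate, buyers effectively pay Pb = Ps − 54, where Ps is the price sellers receive.
Demand in terms of Ps becomes Qd = 347 − 1(Ps − 54) = 401 - Ps. Setting this equal to supply: 401 - Ps = -323.5 + 3.5Ps, so Ps = 161.
Buyers pay Pb = 161 − 54 = 107; Q' = -323.5 + 3.5·161 = 240.
Buyers' price falls by P* − Pb = 149 − 107 = 42; sellers' price rises by Ps − P* = 161 − 149 = 12.
So consumers capture 42/54 = 7/9 of each unit of subsidy.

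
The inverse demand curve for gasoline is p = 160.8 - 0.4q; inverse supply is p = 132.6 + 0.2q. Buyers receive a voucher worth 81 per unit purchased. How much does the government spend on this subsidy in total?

Pre-subsidy: 160.8 - 0.4q = 132.6 + 0.2q gives q* = 47 and p* = 142.
With the rebate, buyers effectively pay pb = ps − 81, where ps is the price sellers receive.
On the curves, pb = 160.8 - 0.4q and ps = 132.6 + 0.2q; the wedge ps − pb = 81 gives 132.6 + 0.2q − (160.8 - 0.4q) = 81, so q' = 182.
Then pb = 160.8 − 0.4·182 = 88 and ps = 132.6 + 0.2·182 = 169.
Government outlay = subsidy × quantity = 81 × 182 = 14742.

Government cost = 14742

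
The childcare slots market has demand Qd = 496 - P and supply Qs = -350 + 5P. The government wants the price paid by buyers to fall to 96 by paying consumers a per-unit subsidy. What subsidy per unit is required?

Required subsidy s = 54 per unit

At a buyer price of 96, quantity demanded is 496 − 1·96 = 400.
Sellers supply 400 only when they receive Ps with -350 + 5·Ps = 400, i.e. Ps = 150.
s = Ps − Pb = 150 − 96 = 54.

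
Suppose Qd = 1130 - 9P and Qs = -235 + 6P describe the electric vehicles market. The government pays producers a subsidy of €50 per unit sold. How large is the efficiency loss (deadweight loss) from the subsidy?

Deadweight loss = €4500

Pre-subsidy: 1130 - 9P = -235 + 6P gives P* = 91, Q* = 311.
With the subsidy, sellers receive Ps = Pb + 50 for each unit, where Pb is the price buyers pay.
Supply in terms of Pb becomes Qs = -235 + 6(Pb + 50) = 65 + 6Pb. Setting this equal to demand: 1130 - 9Pb = 65 + 6Pb, so Pb = 71.
Sellers receive Ps = 71 + 50 = 121; Q' = 1130 − 9·71 = 491.
The subsidy expands output by 491 − 311 = 180 past the efficient level; on those units the gap between marginal cost and willingness to pay runs from 0 up to 50.
DWL = ½ × 50 × 180 = 4500.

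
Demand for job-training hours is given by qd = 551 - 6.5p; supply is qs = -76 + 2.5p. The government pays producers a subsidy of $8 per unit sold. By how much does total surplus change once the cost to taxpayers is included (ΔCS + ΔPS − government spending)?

Net change in total surplus = -520/9

Pre-subsidy: 551 - 6.5p = -76 + 2.5p gives p* = 209/3, q* = 589/6.
With the subsidy, sellers receive ps = pb + 8 for each unit, where pb is the price buyers pay.
Supply in terms of pb becomes qs = -76 + 2.5(pb + 8) = -56 + 2.5pb. Setting this equal to demand: 551 - 6.5pb = -56 + 2.5pb, so pb = 607/9.
Sellers receive ps = 607/9 + 8 = 679/9; q' = 551 − 6.5·(607/9) = 2027/18.
ΔCS = ½(589/6 + 2027/18)(209/3 − 607/9) = 18970/81; ΔPS = ½(589/6 + 2027/18)(679/9 − 209/3) = 49322/81.
Government spending = 8 × 2027/18 = 8108/9.
Net change = 18970/81 + 49322/81 − 8108/9 = -520/9. The loss equals the DWL triangle ½·8·130/9.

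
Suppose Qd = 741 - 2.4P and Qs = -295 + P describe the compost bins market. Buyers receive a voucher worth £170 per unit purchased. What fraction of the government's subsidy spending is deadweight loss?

DWL / government spending = 68/147

Pre-subsidy: 741 - 2.4P = -295 + P gives P* = 5180/17, Q* = 165/17.
With the rebate, buyers effectively pay Pb = Ps − 170, where Ps is the price sellers receive.
Demand in terms of Ps becomes Qd = 741 − 2.4(Ps − 170) = 1149 - 2.4Ps. Setting this equal to supply: 1149 - 2.4Ps = -295 + Ps, so Ps = 7220/17.
Buyers pay Pb = 7220/17 − 170 = 4330/17; Q' = -295 + 1·(7220/17) = 2205/17.
ΔCS = ½(165/17 + 2205/17)(5180/17 − 4330/17) = 59250/17; ΔPS = ½(165/17 + 2205/17)(7220/17 − 5180/17) = 142200/17.
Government spending = 170 × 2205/17 = 22050.
DWL = ½ × 170 × (2205/17 − 165/17) = 10200; fraction = 10200 / 22050 = 68/147.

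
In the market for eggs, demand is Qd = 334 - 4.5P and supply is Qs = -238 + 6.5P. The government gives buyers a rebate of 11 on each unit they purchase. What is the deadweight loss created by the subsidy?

Deadweight loss = 160.875

Pre-subsidy: 334 - 4.5P = -238 + 6.5P gives P* = 52, Q* = 100.
With the rebate, buyers effectively pay Pb = Ps − 11, where Ps is the price sellers receive.
Demand in terms of Ps becomes Qd = 334 − 4.5(Ps − 11) = 383.5 - 4.5Ps. Setting this equal to supply: 383.5 - 4.5Ps = -238 + 6.5Ps, so Ps = 56.5.
Buyers pay Pb = 56.5 − 11 = 45.5; Q' = -238 + 6.5·56.5 = 129.25.
The subsidy expands output by 129.25 − 100 = 29.25 past the efficient level; on those units the gap between marginal cost and willingness to pay runs from 0 up to 11.
DWL = ½ × 11 × 29.25 = 160.875.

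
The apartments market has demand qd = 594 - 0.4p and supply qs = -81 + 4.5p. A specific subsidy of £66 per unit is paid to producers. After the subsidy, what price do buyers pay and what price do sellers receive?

Pre-subsidy: 594 - 0.4p = -81 + 4.5p gives p* = 6750/49, q* = 26406/49.
With the subsidy, sellers receive ps = pb + 66 for each unit, where pb is the price buyers pay.
Supply in terms of pb becomes qs = -81 + 4.5(pb + 66) = 216 + 4.5pb. Setting this equal to demand: 594 - 0.4pb = 216 + 4.5pb, so pb = 540/7.
Sellers receive ps = 540/7 + 66 = 1002/7; q' = 594 − 0.4·(540/7) = 3942/7.

Buyers pay 540/7; sellers receive 1002/7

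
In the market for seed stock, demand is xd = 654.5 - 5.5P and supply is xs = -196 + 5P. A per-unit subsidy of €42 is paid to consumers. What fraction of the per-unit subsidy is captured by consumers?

Pre-subsidy: 654.5 - 5.5P = -196 + 5P gives P* = 81, x* = 209.
With the rebate, buyers effectively pay Pb = Ps − 42, where Ps is the price sellers receive.
Demand in terms of Ps becomes xd = 654.5 − 5.5(Ps − 42) = 885.5 - 5.5Ps. Setting this equal to supply: 885.5 - 5.5Ps = -196 + 5Ps, so Ps = 103.
Buyers pay Pb = 103 − 42 = 61; x' = -196 + 5·103 = 319.
Buyers' price falls by P* − Pb = 81 − 61 = 20; sellers' price rises by Ps − P* = 103 − 81 = 22.
So consumers capture 20/42 = 10/21 of each unit of subsidy.

Consumer share = 10/21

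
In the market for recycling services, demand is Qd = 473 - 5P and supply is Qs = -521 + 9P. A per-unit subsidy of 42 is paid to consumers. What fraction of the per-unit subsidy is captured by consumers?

Pre-subsidy: 473 - 5P = -521 + 9P gives P* = 71, Q* = 118.
With the rebate, buyers effectively pay Pb = Ps − 42, where Ps is the price sellers receive.
Demand in terms of Ps becomes Qd = 473 − 5(Ps − 42) = 683 - 5Ps. Setting this equal to supply: 683 - 5Ps = -521 + 9Ps, so Ps = 86.
Buyers pay Pb = 86 − 42 = 44; Q' = -521 + 9·86 = 253.
Buyers' price falls by P* − Pb = 71 − 44 = 27; sellers' price rises by Ps − P* = 86 − 71 = 15.
So consumers capture 27/42 = 9/14 of each unit of subsidy.

Consumer share = 9/14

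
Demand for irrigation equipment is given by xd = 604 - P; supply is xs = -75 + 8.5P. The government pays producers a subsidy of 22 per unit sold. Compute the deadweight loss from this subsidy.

Pre-subsidy: 604 - P = -75 + 8.5P gives P* = 1358/19, x* = 10118/19.
With the subsidy, sellers receive Ps = Pb + 22 for each unit, where Pb is the price buyers pay.
Supply in terms of Pb becomes xs = -75 + 8.5(Pb + 22) = 112 + 8.5Pb. Setting this equal to demand: 604 - Pb = 112 + 8.5Pb, so Pb = 984/19.
Sellers receive Ps = 984/19 + 22 = 1402/19; x' = 604 − 1·(984/19) = 10492/19.
The subsidy expands output by 10492/19 − 10118/19 = 374/19 past the efficient level; on those units the gap between marginal cost and willingness to pay runs from 0 up to 22.
DWL = ½ × 22 × 374/19 = 4114/19.

Deadweight loss = 4114/19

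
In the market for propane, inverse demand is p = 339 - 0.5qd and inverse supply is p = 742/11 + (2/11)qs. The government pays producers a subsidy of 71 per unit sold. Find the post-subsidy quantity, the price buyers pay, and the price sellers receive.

Pre-subsidy: 339 - 0.5q = 742/11 + (2/11)q gives q* = 5974/15 and p* = 2098/15.
With the subsidy, sellers receive ps = pb + 71 for each unit, where pb is the price buyers pay.
On the curves, pb = 339 - 0.5q and ps = 742/11 + (2/11)q; the wedge ps − pb = 71 gives 742/11 + (2/11)q − (339 - 0.5q) = 71, so q' = 502.4.
Then pb = 339 − 0.5·502.4 = 87.8 and ps = 742/11 + (2/11)·502.4 = 158.8.

q' = 502.4; buyers pay 87.8; sellers receive 158.8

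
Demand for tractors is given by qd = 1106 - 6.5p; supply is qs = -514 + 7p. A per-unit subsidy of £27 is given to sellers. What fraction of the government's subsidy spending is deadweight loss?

Pre-subsidy: 1106 - 6.5p = -514 + 7p gives p* = 120, q* = 326.
With the subsidy, sellers receive ps = pb + 27 for each unit, where pb is the price buyers pay.
Supply in terms of pb becomes qs = -514 + 7(pb + 27) = -325 + 7pb. Setting this equal to demand: 1106 - 6.5pb = -325 + 7pb, so pb = 106.
Sellers receive ps = 106 + 27 = 133; q' = 1106 − 6.5·106 = 417.
ΔCS = ½(326 + 417)(120 − 106) = 5201; ΔPS = ½(326 + 417)(133 − 120) = 4829.5.
Government spending = 27 × 417 = 11259.
DWL = ½ × 27 × (417 − 326) = 1228.5; fraction = 1228.5 / 11259 = 91/834.

DWL / government spending = 91/834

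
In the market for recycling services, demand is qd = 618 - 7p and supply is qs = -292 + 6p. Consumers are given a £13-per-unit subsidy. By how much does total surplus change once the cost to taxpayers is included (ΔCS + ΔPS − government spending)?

Pre-subsidy: 618 - 7p = -292 + 6p gives p* = 70, q* = 128.
With the rebate, buyers effectively pay pb = ps − 13, where ps is the price sellers receive.
Demand in terms of ps becomes qd = 618 − 7(ps − 13) = 709 - 7ps. Setting this equal to supply: 709 - 7ps = -292 + 6ps, so ps = 77.
Buyers pay pb = 77 − 13 = 64; q' = -292 + 6·77 = 170.
ΔCS = ½(128 + 170)(70 − 64) = 894; ΔPS = ½(128 + 170)(77 − 70) = 1043.
Government spending = 13 × 170 = 2210.
Net change = 894 + 1043 − 2210 = -273. The loss equals the DWL triangle ½·13·42.

Net change in total surplus = -£273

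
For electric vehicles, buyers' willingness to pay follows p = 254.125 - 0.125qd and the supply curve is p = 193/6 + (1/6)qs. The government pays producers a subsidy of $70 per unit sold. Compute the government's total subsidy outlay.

Government cost = $70070

Pre-subsidy: 254.125 - 0.125q = 193/6 + (1/6)q gives q* = 761 and p* = 159.
With the subsidy, sellers receive ps = pb + 70 for each unit, where pb is the price buyers pay.
On the curves, pb = 254.125 - 0.125q and ps = 193/6 + (1/6)q; the wedge ps − pb = 70 gives 193/6 + (1/6)q − (254.125 - 0.125q) = 70, so q' = 1001.
Then pb = 254.125 − 0.125·1001 = 129 and ps = 193/6 + (1/6)·1001 = 199.
Government outlay = subsidy × quantity = 70 × 1001 = 70070.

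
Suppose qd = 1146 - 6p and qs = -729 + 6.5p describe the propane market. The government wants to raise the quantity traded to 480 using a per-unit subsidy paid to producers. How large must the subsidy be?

Required subsidy s = 75 per unit

At q = 480, invert demand for the buyer price: pb = (1146 − 480)/6 = 111; invert supply for the seller price: ps = (480 − (-729))/6.5 = 186.
The subsidy must fill the gap: s = ps − pb = 186 − 111 = 75.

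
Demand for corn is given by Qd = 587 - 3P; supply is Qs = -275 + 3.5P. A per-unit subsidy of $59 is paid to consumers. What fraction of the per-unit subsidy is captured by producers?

Producer share = 6/13

Pre-subsidy: 587 - 3P = -275 + 3.5P gives P* = 1724/13, Q* = 2459/13.
With the rebate, buyers effectively pay Pb = Ps − 59, where Ps is the price sellers receive.
Demand in terms of Ps becomes Qd = 587 − 3(Ps − 59) = 764 - 3Ps. Setting this equal to supply: 764 - 3Ps = -275 + 3.5Ps, so Ps = 2078/13.
Buyers pay Pb = 2078/13 − 59 = 1311/13; Q' = -275 + 3.5·(2078/13) = 3698/13.
Buyers' price falls by P* − Pb = 1724/13 − 1311/13 = 413/13; sellers' price rises by Ps − P* = 2078/13 − 1724/13 = 354/13.
So producers capture (354/13)/59 = 6/13 of each unit of subsidy.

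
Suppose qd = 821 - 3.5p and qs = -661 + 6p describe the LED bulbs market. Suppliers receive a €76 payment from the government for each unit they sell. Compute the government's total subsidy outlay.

Government cost = €33668

Pre-subsidy: 821 - 3.5p = -661 + 6p gives p* = 156, q* = 275.
With the subsidy, sellers receive ps = pb + 76 for each unit, where pb is the price buyers pay.
Supply in terms of pb becomes qs = -661 + 6(pb + 76) = -205 + 6pb. Setting this equal to demand: 821 - 3.5pb = -205 + 6pb, so pb = 108.
Sellers receive ps = 108 + 76 = 184; q' = 821 − 3.5·108 = 443.
Government outlay = subsidy × quantity = 76 × 443 = 33668.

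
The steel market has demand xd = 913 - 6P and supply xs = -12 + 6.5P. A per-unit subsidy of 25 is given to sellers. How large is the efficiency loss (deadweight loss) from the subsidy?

Pre-subsidy: 913 - 6P = -12 + 6.5P gives P* = 74, x* = 469.
With the subsidy, sellers receive Ps = Pb + 25 for each unit, where Pb is the price buyers pay.
Supply in terms of Pb becomes xs = -12 + 6.5(Pb + 25) = 150.5 + 6.5Pb. Setting this equal to demand: 913 - 6Pb = 150.5 + 6.5Pb, so Pb = 61.
Sellers receive Ps = 61 + 25 = 86; x' = 913 − 6·61 = 547.
The subsidy expands output by 547 − 469 = 78 past the efficient level; on those units the gap between marginal cost and willingness to pay runs from 0 up to 25.
DWL = ½ × 25 × 78 = 975.

Deadweight loss = 975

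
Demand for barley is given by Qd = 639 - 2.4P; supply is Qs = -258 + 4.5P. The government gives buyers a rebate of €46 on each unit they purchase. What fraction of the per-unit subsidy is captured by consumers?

Pre-subsidy: 639 - 2.4P = -258 + 4.5P gives P* = 130, Q* = 327.
With the rebate, buyers effectively pay Pb = Ps − 46, where Ps is the price sellers receive.
Demand in terms of Ps becomes Qd = 639 − 2.4(Ps − 46) = 749.4 - 2.4Ps. Setting this equal to supply: 749.4 - 2.4Ps = -258 + 4.5Ps, so Ps = 146.
Buyers pay Pb = 146 − 46 = 100; Q' = -258 + 4.5·146 = 399.
Buyers' price falls by P* − Pb = 130 − 100 = 30; sellers' price rises by Ps − P* = 146 − 130 = 16.
So consumers capture 30/46 = 15/23 of each unit of subsidy.

Consumer share = 15/23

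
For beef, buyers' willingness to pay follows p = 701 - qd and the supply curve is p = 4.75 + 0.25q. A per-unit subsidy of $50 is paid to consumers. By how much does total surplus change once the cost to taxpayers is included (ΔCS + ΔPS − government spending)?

Net change in total surplus = -$1000

Pre-subsidy: 701 - q = 4.75 + 0.25q gives q* = 557 and p* = 144.
With the rebate, buyers effectively pay pb = ps − 50, where ps is the price sellers receive.
On the curves, pb = 701 - q and ps = 4.75 + 0.25q; the wedge ps − pb = 50 gives 4.75 + 0.25q − (701 - q) = 50, so q' = 597.
Then pb = 701 − 1·597 = 104 and ps = 4.75 + 0.25·597 = 154.
ΔCS = ½(557 + 597)(144 − 104) = 23080; ΔPS = ½(557 + 597)(154 − 144) = 5770.
Government spending = 50 × 597 = 29850.
Net change = 23080 + 5770 − 29850 = -1000. The loss equals the DWL triangle ½·50·40.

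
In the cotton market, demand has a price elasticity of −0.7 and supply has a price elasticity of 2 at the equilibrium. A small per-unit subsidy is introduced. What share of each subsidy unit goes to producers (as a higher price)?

Producer share = 7/27

For a small subsidy around the equilibrium, the benefit split depends on the relative slopes, which at a point are proportional to the elasticities.
Buyer share = εs/(εs + |εd|) = 2/(2 + 0.7) = 20/27; seller share = |εd|/(εs + |εd|) = 7/27.
So producers capture 7/27 of the subsidy.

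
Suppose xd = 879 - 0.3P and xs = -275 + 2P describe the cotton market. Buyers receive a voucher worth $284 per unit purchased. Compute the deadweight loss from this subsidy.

Deadweight loss = 241968/23

Pre-subsidy: 879 - 0.3P = -275 + 2P gives P* = 11540/23, x* = 16755/23.
With the rebate, buyers effectively pay Pb = Ps − 284, where Ps is the price sellers receive.
Demand in terms of Ps becomes xd = 879 − 0.3(Ps − 284) = 964.2 - 0.3Ps. Setting this equal to supply: 964.2 - 0.3Ps = -275 + 2Ps, so Ps = 12392/23.
Buyers pay Pb = 12392/23 − 284 = 5860/23; x' = -275 + 2·(12392/23) = 18459/23.
The subsidy expands output by 18459/23 − 16755/23 = 1704/23 past the efficient level; on those units the gap between marginal cost and willingness to pay runs from 0 up to 284.
DWL = ½ × 284 × 1704/23 = 241968/23.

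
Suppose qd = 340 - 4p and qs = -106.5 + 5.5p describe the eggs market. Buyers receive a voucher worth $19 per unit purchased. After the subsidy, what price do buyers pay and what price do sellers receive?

Buyers pay $36; sellers receive $55

Pre-subsidy: 340 - 4p = -106.5 + 5.5p gives p* = 47, q* = 152.
With the rebate, buyers effectively pay pb = ps − 19, where ps is the price sellers receive.
Demand in terms of ps becomes qd = 340 − 4(ps − 19) = 416 - 4ps. Setting this equal to supply: 416 - 4ps = -106.5 + 5.5ps, so ps = 55.
Buyers pay pb = 55 − 19 = 36; q' = -106.5 + 5.5·55 = 196.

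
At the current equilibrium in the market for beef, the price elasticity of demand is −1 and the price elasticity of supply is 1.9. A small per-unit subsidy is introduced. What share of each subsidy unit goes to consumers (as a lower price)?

For a small subsidy around the equilibrium, the benefit split depends on the relative slopes, which at a point are proportional to the elasticities.
Buyer share = εs/(εs + |εd|) = 1.9/(1.9 + 1) = 19/29; seller share = |εd|/(εs + |εd|) = 10/29.

Consumer share = 19/29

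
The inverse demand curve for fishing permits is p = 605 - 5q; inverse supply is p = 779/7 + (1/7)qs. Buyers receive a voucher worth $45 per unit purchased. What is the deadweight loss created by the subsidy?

Pre-subsidy: 605 - 5q = 779/7 + (1/7)q gives q* = 96 and p* = 125.
With the rebate, buyers effectively pay pb = ps − 45, where ps is the price sellers receive.
On the curves, pb = 605 - 5q and ps = 779/7 + (1/7)q; the wedge ps − pb = 45 gives 779/7 + (1/7)q − (605 - 5q) = 45, so q' = 104.75.
Then pb = 605 − 5·104.75 = 81.25 and ps = 779/7 + (1/7)·104.75 = 126.25.
The subsidy expands output by 104.75 − 96 = 8.75 past the efficient level; on those units the gap between marginal cost and willingness to pay runs from 0 up to 45.
DWL = ½ × 45 × 8.75 = 196.875.

Deadweight loss = $196.875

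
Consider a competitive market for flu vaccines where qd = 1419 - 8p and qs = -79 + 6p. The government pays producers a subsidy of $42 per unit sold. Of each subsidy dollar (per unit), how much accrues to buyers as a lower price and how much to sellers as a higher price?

Pre-subsidy: 1419 - 8p = -79 + 6p gives p* = 107, q* = 563.
With the subsidy, sellers receive ps = pb + 42 for each unit, where pb is the price buyers pay.
Supply in terms of pb becomes qs = -79 + 6(pb + 42) = 173 + 6pb. Setting this equal to demand: 1419 - 8pb = 173 + 6pb, so pb = 89.
Sellers receive ps = 89 + 42 = 131; q' = 1419 − 8·89 = 707.
Buyers' price falls by p* − pb = 107 − 89 = 18; sellers' price rises by ps − p* = 131 − 107 = 24.

Buyers gain $18 per unit; sellers gain $24 per unit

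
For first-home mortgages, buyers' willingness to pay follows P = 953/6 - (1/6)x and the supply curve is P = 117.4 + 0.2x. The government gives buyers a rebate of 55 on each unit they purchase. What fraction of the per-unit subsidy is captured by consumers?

Consumer share = 5/11

Pre-subsidy: 953/6 - (1/6)x = 117.4 + 0.2x gives x* = 113 and P* = 140.
With the rebate, buyers effectively pay Pb = Ps − 55, where Ps is the price sellers receive.
On the curves, Pb = 953/6 - (1/6)x and Ps = 117.4 + 0.2x; the wedge Ps − Pb = 55 gives 117.4 + 0.2x − (953/6 - (1/6)x) = 55, so x' = 263.
Then Pb = 953/6 − (1/6)·263 = 115 and Ps = 117.4 + 0.2·263 = 170.
Buyers' price falls by P* − Pb = 140 − 115 = 25; sellers' price rises by Ps − P* = 170 − 140 = 30.
So consumers capture 25/55 = 5/11 of each unit of subsidy.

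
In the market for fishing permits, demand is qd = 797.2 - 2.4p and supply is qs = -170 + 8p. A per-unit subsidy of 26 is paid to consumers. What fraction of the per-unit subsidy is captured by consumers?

Pre-subsidy: 797.2 - 2.4p = -170 + 8p gives p* = 93, q* = 574.
With the rebate, buyers effectively pay pb = ps − 26, where ps is the price sellers receive.
Demand in terms of ps becomes qd = 797.2 − 2.4(ps − 26) = 859.6 - 2.4ps. Setting this equal to supply: 859.6 - 2.4ps = -170 + 8ps, so ps = 99.
Buyers pay pb = 99 − 26 = 73; q' = -170 + 8·99 = 622.
Buyers' price falls by p* − pb = 93 − 73 = 20; sellers' price rises by ps − p* = 99 − 93 = 6.
So consumers capture 20/26 = 10/13 of each unit of subsidy.

Consumer share = 10/13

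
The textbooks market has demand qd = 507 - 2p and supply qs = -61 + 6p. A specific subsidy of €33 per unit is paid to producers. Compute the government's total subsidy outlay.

Pre-subsidy: 507 - 2p = -61 + 6p gives p* = 71, q* = 365.
With the subsidy, sellers receive ps = pb + 33 for each unit, where pb is the price buyers pay.
Supply in terms of pb becomes qs = -61 + 6(pb + 33) = 137 + 6pb. Setting this equal to demand: 507 - 2pb = 137 + 6pb, so pb = 46.25.
Sellers receive ps = 46.25 + 33 = 79.25; q' = 507 − 2·46.25 = 414.5.
Government outlay = subsidy × quantity = 33 × 414.5 = 13678.5.

Government cost = €13678.5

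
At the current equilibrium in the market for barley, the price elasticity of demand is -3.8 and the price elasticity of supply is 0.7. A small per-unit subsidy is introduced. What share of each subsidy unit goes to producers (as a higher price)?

For a small subsidy around the equilibrium, the benefit split depends on the relative slopes, which at a point are proportional to the elasticities.
Buyer share = εs/(εs + |εd|) = 0.7/(0.7 + 3.8) = 7/45; seller share = |εd|/(εs + |εd|) = 38/45.
So producers capture 38/45 of the subsidy.

Producer share = 38/45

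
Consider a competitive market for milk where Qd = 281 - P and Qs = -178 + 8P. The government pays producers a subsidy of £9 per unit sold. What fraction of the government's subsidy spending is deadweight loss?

DWL / government spending = 2/119

Pre-subsidy: 281 - P = -178 + 8P gives P* = 51, Q* = 230.
With the subsidy, sellers receive Ps = Pb + 9 for each unit, where Pb is the price buyers pay.
Supply in terms of Pb becomes Qs = -178 + 8(Pb + 9) = -106 + 8Pb. Setting this equal to demand: 281 - Pb = -106 + 8Pb, so Pb = 43.
Sellers receive Ps = 43 + 9 = 52; Q' = 281 − 1·43 = 238.
ΔCS = ½(230 + 238)(51 − 43) = 1872; ΔPS = ½(230 + 238)(52 − 51) = 234.
Government spending = 9 × 238 = 2142.
DWL = ½ × 9 × (238 − 230) = 36; fraction = 36 / 2142 = 2/119.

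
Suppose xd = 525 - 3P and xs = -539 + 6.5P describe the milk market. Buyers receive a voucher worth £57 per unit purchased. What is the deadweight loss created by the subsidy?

Deadweight loss = £3334.5

Pre-subsidy: 525 - 3P = -539 + 6.5P gives P* = 112, x* = 189.
With the rebate, buyers effectively pay Pb = Ps − 57, where Ps is the price sellers receive.
Demand in terms of Ps becomes xd = 525 − 3(Ps − 57) = 696 - 3Ps. Setting this equal to supply: 696 - 3Ps = -539 + 6.5Ps, so Ps = 130.
Buyers pay Pb = 130 − 57 = 73; x' = -539 + 6.5·130 = 306.
The subsidy expands output by 306 − 189 = 117 past the efficient level; on those units the gap between marginal cost and willingness to pay runs from 0 up to 57.
DWL = ½ × 57 × 117 = 3334.5.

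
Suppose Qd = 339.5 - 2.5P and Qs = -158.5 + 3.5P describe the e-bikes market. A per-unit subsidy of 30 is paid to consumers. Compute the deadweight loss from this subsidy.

Deadweight loss = 656.25

Pre-subsidy: 339.5 - 2.5P = -158.5 + 3.5P gives P* = 83, Q* = 132.
With the rebate, buyers effectively pay Pb = Ps − 30, where Ps is the price sellers receive.
Demand in terms of Ps becomes Qd = 339.5 − 2.5(Ps − 30) = 414.5 - 2.5Ps. Setting this equal to supply: 414.5 - 2.5Ps = -158.5 + 3.5Ps, so Ps = 95.5.
Buyers pay Pb = 95.5 − 30 = 65.5; Q' = -158.5 + 3.5·95.5 = 175.75.
The subsidy expands output by 175.75 − 132 = 43.75 past the efficient level; on those units the gap between marginal cost and willingness to pay runs from 0 up to 30.
DWL = ½ × 30 × 43.75 = 656.25.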